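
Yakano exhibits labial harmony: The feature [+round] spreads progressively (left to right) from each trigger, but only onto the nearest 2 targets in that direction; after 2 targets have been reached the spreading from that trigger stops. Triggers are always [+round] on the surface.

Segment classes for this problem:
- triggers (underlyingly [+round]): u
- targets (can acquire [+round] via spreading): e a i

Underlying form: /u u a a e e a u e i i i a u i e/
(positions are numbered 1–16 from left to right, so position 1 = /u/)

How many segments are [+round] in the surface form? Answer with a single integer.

10

From /u/ at 1 rightward: 2 /u/ is itself a trigger — this domain ends here.
From /u/ at 2 rightward: 3 /a/ → [+round]; 4 /a/ → [+round]; bound reached.
From /u/ at 8 rightward: 9 /e/ → [+round]; 10 /i/ → [+round]; bound reached.
From /u/ at 14 rightward: 15 /i/ → [+round]; 16 /e/ → [+round]; bound reached.
Targets with no active source: positions 5 6 7 11 12 13 stay [-round].
[+round] positions on the surface: 1 2 3 4 8 9 10 14 15 16.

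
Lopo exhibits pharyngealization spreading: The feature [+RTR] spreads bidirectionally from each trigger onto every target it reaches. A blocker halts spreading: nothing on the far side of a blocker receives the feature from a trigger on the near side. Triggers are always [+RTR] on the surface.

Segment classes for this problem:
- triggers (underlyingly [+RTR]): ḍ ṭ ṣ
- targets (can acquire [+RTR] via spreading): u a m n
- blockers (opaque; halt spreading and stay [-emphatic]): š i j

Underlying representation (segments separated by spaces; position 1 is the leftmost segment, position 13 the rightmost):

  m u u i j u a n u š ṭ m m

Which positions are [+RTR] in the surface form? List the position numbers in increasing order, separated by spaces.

11 12 13

From /ṭ/ at 11 rightward: 12 /m/ → [+RTR]; 13 /m/ → [+RTR]; word edge.
From /ṭ/ at 11 leftward: 10 /š/ blocks.
Targets with no active source: positions 1 2 3 6 7 8 9 stay [-emphatic].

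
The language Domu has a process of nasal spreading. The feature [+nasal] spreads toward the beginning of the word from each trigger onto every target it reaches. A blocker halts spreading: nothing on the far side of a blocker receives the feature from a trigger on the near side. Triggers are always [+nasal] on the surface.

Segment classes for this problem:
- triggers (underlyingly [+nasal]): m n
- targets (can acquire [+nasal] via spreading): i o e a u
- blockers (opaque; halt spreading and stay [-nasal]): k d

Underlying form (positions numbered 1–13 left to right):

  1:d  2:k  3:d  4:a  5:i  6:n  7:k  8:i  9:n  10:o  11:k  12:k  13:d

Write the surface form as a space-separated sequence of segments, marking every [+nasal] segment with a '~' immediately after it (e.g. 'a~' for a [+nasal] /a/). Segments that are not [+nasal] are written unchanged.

d k d a~ i~ n~ k i~ n~ o k k d

From /n/ at 6 leftward: 5 /i/ → [+nasal]; 4 /a/ → [+nasal]; 3 /d/ blocks.
From /n/ at 9 leftward: 8 /i/ → [+nasal]; 7 /k/ blocks.
Target with no active source: position 10 stays [-nasal].
[+nasal] positions on the surface: 4 5 6 8 9.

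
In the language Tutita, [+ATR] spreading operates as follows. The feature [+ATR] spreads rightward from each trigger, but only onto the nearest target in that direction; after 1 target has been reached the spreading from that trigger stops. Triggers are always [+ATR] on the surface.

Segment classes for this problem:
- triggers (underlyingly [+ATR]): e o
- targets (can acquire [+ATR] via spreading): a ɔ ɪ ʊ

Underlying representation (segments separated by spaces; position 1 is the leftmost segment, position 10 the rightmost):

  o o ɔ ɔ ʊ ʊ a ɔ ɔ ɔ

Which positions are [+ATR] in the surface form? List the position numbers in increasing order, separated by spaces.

1 2 3

From /o/ at 1 rightward: 2 /o/ is itself a trigger — this domain ends here.
From /o/ at 2 rightward: 3 /ɔ/ → [+ATR]; bound reached.
Targets with no active source: positions 4 5 6 7 8 9 10 stay [-ATR].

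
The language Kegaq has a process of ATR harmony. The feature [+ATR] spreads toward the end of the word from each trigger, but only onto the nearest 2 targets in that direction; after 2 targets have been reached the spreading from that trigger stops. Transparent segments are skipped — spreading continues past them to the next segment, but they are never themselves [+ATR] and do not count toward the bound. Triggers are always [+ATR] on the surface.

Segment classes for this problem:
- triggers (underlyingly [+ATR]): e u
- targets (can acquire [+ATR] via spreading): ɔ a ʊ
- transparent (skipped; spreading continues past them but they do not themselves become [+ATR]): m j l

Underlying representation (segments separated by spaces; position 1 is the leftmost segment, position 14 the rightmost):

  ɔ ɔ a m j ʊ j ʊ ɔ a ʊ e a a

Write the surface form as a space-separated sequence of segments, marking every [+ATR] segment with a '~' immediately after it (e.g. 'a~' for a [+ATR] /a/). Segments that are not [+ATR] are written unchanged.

From /e/ at 12 rightward: 13 /a/ → [+ATR]; 14 /a/ → [+ATR]; bound reached.
Targets with no active source: positions 1 2 3 6 8 9 10 11 stay [-ATR].
[+ATR] positions on the surface: 12 13 14.

ɔ ɔ a m j ʊ j ʊ ɔ a ʊ e~ a~ a~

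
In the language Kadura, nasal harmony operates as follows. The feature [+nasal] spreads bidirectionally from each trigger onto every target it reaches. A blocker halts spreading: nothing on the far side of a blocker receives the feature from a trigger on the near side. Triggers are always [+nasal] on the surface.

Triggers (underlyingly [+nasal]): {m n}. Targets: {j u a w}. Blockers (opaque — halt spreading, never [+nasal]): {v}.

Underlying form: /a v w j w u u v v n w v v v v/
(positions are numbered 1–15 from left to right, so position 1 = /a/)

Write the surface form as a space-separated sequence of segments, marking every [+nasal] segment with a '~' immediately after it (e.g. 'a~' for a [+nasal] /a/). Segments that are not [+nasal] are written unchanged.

a v w j w u u v v n~ w~ v v v v

From /n/ at 10 rightward: 11 /w/ → [+nasal]; 12 /v/ blocks.
From /n/ at 10 leftward: 9 /v/ blocks.
Targets with no active source: positions 1 3 4 5 6 7 stay [-nasal].
[+nasal] positions on the surface: 10 11.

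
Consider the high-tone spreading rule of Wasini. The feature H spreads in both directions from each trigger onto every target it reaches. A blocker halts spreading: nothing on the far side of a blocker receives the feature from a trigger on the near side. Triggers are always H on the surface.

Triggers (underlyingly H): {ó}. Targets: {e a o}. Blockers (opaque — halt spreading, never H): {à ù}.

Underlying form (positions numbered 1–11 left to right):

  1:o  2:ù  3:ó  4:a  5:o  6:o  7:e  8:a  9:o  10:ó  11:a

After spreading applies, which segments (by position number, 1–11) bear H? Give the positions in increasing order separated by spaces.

3 4 5 6 7 8 9 10 11

From /ó/ at 3 rightward: 4 /a/ → H; 5 /o/ → H; 6 /o/ → H; 7 /e/ → H; 8 /a/ → H; 9 /o/ → H; 10 /ó/ is itself a trigger — this domain ends here.
From /ó/ at 3 leftward: 2 /ù/ blocks.
From /ó/ at 10 rightward: 11 /a/ → H; word edge.
From /ó/ at 10 leftward: 9 /o/ → H; 8 /a/ → H; 7 /e/ → H; 6 /o/ → H; 5 /o/ → H; 4 /a/ → H; 3 /ó/ is itself a trigger — this domain ends here.
Target with no active source: position 1 stays [-high tone].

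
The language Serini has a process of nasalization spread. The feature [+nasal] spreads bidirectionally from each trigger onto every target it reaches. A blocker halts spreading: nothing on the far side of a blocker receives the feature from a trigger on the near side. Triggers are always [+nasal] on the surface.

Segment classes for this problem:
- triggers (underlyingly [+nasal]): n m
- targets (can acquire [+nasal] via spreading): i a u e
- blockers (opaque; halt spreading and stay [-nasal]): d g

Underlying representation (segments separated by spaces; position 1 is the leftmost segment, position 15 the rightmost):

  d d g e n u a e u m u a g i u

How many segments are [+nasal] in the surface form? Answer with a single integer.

From /n/ at 5 rightward: 6 /u/ → [+nasal]; 7 /a/ → [+nasal]; 8 /e/ → [+nasal]; 9 /u/ → [+nasal]; 10 /m/ is itself a trigger — this domain ends here.
From /n/ at 5 leftward: 4 /e/ → [+nasal]; 3 /g/ blocks.
From /m/ at 10 rightward: 11 /u/ → [+nasal]; 12 /a/ → [+nasal]; 13 /g/ blocks.
From /m/ at 10 leftward: 9 /u/ → [+nasal]; 8 /e/ → [+nasal]; 7 /a/ → [+nasal]; 6 /u/ → [+nasal]; 5 /n/ is itself a trigger — this domain ends here.
Targets with no active source: positions 14 15 stay [-nasal].
[+nasal] positions on the surface: 4 5 6 7 8 9 10 11 12.

9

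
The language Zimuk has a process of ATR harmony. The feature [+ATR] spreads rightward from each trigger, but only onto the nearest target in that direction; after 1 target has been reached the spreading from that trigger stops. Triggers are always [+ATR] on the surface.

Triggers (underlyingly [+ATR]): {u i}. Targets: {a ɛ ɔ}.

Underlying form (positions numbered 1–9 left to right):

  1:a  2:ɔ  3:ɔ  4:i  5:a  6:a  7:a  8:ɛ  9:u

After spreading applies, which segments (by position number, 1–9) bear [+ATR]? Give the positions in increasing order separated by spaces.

4 5 9

From /i/ at 4 rightward: 5 /a/ → [+ATR]; bound reached.
From /u/ at 9 rightward: word edge.
Targets with no active source: positions 1 2 3 6 7 8 stay [-ATR].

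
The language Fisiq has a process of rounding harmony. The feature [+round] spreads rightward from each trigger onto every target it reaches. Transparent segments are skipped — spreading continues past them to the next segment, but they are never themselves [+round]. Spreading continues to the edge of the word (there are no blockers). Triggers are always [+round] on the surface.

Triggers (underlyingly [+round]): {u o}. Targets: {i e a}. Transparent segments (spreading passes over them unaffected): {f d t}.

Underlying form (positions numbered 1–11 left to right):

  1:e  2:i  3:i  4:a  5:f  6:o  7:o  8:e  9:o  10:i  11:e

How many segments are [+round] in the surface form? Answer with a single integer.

6

From /o/ at 6 rightward: 7 /o/ is itself a trigger — this domain ends here.
From /o/ at 7 rightward: 8 /e/ → [+round]; 9 /o/ is itself a trigger — this domain ends here.
From /o/ at 9 rightward: 10 /i/ → [+round]; 11 /e/ → [+round]; word edge.
Targets with no active source: positions 1 2 3 4 stay [-round].
[+round] positions on the surface: 6 7 8 9 10 11.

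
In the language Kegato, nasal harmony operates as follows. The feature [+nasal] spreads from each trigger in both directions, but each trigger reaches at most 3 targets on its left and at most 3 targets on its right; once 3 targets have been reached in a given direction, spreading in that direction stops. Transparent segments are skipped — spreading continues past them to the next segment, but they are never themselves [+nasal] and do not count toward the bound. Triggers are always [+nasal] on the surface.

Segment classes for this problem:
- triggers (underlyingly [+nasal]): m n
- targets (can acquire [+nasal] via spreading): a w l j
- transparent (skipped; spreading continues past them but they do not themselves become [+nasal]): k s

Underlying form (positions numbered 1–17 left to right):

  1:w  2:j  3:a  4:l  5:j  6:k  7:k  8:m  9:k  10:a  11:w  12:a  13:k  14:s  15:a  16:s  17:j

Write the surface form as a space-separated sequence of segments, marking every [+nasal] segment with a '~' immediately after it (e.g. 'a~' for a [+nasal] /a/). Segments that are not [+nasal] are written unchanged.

From /m/ at 8 rightward: 9 /k/ transparent; 10 /a/ → [+nasal]; 11 /w/ → [+nasal]; 12 /a/ → [+nasal]; bound reached.
From /m/ at 8 leftward: 7 /k/ transparent; 6 /k/ transparent; 5 /j/ → [+nasal]; 4 /l/ → [+nasal]; 3 /a/ → [+nasal]; bound reached.
Targets with no active source: positions 1 2 15 17 stay [-nasal].
[+nasal] positions on the surface: 3 4 5 8 10 11 12.

w j a~ l~ j~ k k m~ k a~ w~ a~ k s a s j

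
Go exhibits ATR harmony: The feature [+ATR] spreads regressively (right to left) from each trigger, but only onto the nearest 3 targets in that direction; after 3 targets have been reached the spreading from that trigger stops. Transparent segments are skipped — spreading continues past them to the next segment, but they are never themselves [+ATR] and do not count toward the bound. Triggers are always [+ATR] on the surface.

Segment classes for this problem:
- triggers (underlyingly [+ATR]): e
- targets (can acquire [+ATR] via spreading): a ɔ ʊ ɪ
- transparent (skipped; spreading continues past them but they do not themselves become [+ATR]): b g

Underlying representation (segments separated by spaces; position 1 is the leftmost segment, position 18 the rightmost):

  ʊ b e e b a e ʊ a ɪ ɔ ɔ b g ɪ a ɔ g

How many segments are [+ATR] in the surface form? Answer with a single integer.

From /e/ at 3 leftward: 2 /b/ transparent; 1 /ʊ/ → [+ATR]; word edge.
From /e/ at 4 leftward: 3 /e/ is itself a trigger — this domain ends here.
From /e/ at 7 leftward: 6 /a/ → [+ATR]; 5 /b/ transparent; 4 /e/ is itself a trigger — this domain ends here.
Targets with no active source: positions 8 9 10 11 12 15 16 17 stay [-ATR].
[+ATR] positions on the surface: 1 3 4 6 7.

5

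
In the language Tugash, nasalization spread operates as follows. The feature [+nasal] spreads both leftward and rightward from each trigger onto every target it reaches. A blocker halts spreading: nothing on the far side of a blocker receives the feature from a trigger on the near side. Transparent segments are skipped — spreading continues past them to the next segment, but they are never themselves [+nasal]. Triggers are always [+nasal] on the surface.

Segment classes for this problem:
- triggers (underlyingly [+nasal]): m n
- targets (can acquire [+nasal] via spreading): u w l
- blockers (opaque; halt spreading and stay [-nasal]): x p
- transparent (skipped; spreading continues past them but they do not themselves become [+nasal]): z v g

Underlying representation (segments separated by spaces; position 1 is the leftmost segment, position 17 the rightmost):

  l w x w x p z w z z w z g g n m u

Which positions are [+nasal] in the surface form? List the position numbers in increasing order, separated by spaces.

From /n/ at 15 rightward: 16 /m/ is itself a trigger — this domain ends here.
From /n/ at 15 leftward: 14 /g/ transparent; 13 /g/ transparent; 12 /z/ transparent; 11 /w/ → [+nasal]; 10 /z/ transparent; 9 /z/ transparent; 8 /w/ → [+nasal]; 7 /z/ transparent; 6 /p/ blocks.
From /m/ at 16 rightward: 17 /u/ → [+nasal]; word edge.
From /m/ at 16 leftward: 15 /n/ is itself a trigger — this domain ends here.
Targets with no active source: positions 1 2 4 stay [-nasal].

8 11 15 16 17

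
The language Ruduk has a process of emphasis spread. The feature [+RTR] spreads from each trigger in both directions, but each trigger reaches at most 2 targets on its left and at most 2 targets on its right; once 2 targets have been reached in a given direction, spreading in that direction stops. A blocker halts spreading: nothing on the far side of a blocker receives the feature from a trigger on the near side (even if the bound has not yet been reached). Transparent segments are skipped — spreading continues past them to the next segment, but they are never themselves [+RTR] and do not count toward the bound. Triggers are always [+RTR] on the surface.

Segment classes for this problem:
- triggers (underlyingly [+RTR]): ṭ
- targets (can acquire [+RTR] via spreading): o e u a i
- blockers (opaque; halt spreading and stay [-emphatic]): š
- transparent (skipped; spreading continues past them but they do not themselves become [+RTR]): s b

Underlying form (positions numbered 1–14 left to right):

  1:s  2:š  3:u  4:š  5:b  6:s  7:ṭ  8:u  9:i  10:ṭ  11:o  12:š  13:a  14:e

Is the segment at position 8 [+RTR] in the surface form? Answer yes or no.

From /ṭ/ at 7 rightward: 8 /u/ → [+RTR]; 9 /i/ → [+RTR]; bound reached.
From /ṭ/ at 7 leftward: 6 /s/ transparent; 5 /b/ transparent; 4 /š/ blocks.
From /ṭ/ at 10 rightward: 11 /o/ → [+RTR]; 12 /š/ blocks.
From /ṭ/ at 10 leftward: 9 /i/ → [+RTR]; 8 /u/ → [+RTR]; bound reached.
Targets with no active source: positions 3 13 14 stay [-emphatic].
[+RTR] positions on the surface: 7 8 9 10 11.

yes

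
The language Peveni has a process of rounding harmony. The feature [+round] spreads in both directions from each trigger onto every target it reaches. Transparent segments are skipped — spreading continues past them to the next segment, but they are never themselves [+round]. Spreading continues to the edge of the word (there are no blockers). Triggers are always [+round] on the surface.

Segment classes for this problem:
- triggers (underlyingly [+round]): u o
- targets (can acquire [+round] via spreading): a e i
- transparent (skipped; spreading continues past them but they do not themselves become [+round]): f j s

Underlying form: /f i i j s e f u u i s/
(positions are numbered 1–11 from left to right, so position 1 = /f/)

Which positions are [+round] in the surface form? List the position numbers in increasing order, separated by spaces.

From /u/ at 8 rightward: 9 /u/ is itself a trigger — this domain ends here.
From /u/ at 8 leftward: 7 /f/ transparent; 6 /e/ → [+round]; 5 /s/ transparent; 4 /j/ transparent; 3 /i/ → [+round]; 2 /i/ → [+round]; 1 /f/ transparent; word edge.
From /u/ at 9 rightward: 10 /i/ → [+round]; 11 /s/ transparent; word edge.
From /u/ at 9 leftward: 8 /u/ is itself a trigger — this domain ends here.

2 3 6 8 9 10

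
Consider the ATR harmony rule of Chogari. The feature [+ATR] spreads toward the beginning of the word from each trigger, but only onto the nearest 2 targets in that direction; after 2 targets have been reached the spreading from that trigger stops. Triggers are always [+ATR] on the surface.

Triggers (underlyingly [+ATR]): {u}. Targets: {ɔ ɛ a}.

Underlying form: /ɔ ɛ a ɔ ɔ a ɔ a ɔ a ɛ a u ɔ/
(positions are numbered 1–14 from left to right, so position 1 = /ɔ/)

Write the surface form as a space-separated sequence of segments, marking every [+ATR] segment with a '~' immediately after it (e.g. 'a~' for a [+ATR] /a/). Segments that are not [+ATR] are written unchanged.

ɔ ɛ a ɔ ɔ a ɔ a ɔ a ɛ~ a~ u~ ɔ

From /u/ at 13 leftward: 12 /a/ → [+ATR]; 11 /ɛ/ → [+ATR]; bound reached.
Targets with no active source: positions 1 2 3 4 5 6 7 8 9 10 14 stay [-ATR].
[+ATR] positions on the surface: 11 12 13.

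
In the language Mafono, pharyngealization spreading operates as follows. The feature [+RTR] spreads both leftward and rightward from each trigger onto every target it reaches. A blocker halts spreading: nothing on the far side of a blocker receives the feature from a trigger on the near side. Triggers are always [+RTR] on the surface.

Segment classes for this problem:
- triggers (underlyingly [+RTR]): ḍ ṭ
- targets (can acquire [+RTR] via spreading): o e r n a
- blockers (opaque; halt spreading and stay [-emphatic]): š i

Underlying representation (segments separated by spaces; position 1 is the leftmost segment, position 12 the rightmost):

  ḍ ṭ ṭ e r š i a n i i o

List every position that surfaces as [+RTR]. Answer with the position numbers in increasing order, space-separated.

1 2 3 4 5

From /ḍ/ at 1 rightward: 2 /ṭ/ is itself a trigger — this domain ends here.
From /ḍ/ at 1 leftward: word edge.
From /ṭ/ at 2 rightward: 3 /ṭ/ is itself a trigger — this domain ends here.
From /ṭ/ at 2 leftward: 1 /ḍ/ is itself a trigger — this domain ends here.
From /ṭ/ at 3 rightward: 4 /e/ → [+RTR]; 5 /r/ → [+RTR]; 6 /š/ blocks.
From /ṭ/ at 3 leftward: 2 /ṭ/ is itself a trigger — this domain ends here.
Targets with no active source: positions 8 9 12 stay [-emphatic].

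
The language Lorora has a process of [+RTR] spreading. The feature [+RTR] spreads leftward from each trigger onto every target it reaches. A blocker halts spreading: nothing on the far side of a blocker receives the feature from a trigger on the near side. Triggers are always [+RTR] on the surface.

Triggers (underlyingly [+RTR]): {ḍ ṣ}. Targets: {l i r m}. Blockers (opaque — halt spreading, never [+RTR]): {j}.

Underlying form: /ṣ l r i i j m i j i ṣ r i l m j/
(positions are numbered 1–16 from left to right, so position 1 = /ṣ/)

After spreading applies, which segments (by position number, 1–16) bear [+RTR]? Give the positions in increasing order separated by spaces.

1 10 11

From /ṣ/ at 1 leftward: word edge.
From /ṣ/ at 11 leftward: 10 /i/ → [+RTR]; 9 /j/ blocks.
Targets with no active source: positions 2 3 4 5 7 8 12 13 14 15 stay [-emphatic].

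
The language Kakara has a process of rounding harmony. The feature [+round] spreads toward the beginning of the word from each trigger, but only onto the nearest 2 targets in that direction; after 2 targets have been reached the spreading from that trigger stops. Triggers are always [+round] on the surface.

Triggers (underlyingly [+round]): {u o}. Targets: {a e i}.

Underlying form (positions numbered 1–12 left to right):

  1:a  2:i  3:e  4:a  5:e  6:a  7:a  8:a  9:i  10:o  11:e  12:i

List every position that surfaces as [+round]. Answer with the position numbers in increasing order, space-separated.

8 9 10

From /o/ at 10 leftward: 9 /i/ → [+round]; 8 /a/ → [+round]; bound reached.
Targets with no active source: positions 1 2 3 4 5 6 7 11 12 stay [-round].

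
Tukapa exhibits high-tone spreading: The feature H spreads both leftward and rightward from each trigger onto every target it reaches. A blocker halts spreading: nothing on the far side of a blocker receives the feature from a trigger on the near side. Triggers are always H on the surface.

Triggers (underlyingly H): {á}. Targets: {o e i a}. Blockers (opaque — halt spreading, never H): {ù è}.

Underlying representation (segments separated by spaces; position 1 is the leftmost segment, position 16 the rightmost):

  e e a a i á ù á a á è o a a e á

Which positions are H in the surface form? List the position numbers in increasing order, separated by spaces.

1 2 3 4 5 6 8 9 10 12 13 14 15 16

From /á/ at 6 rightward: 7 /ù/ blocks.
From /á/ at 6 leftward: 5 /i/ → H; 4 /a/ → H; 3 /a/ → H; 2 /e/ → H; 1 /e/ → H; word edge.
From /á/ at 8 rightward: 9 /a/ → H; 10 /á/ is itself a trigger — this domain ends here.
From /á/ at 8 leftward: 7 /ù/ blocks.
From /á/ at 10 rightward: 11 /è/ blocks.
From /á/ at 10 leftward: 9 /a/ → H; 8 /á/ is itself a trigger — this domain ends here.
From /á/ at 16 rightward: word edge.
From /á/ at 16 leftward: 15 /e/ → H; 14 /a/ → H; 13 /a/ → H; 12 /o/ → H; 11 /è/ blocks.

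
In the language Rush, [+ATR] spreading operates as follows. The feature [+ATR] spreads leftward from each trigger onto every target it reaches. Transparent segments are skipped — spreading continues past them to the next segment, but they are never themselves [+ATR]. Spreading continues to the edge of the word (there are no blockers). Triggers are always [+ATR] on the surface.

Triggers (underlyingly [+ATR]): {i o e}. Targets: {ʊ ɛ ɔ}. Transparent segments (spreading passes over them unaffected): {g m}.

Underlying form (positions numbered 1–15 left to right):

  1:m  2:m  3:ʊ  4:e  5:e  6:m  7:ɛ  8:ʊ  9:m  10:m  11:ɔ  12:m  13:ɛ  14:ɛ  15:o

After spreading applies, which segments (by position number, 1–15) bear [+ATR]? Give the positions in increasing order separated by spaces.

3 4 5 7 8 11 13 14 15

From /e/ at 4 leftward: 3 /ʊ/ → [+ATR]; 2 /m/ transparent; 1 /m/ transparent; word edge.
From /e/ at 5 leftward: 4 /e/ is itself a trigger — this domain ends here.
From /o/ at 15 leftward: 14 /ɛ/ → [+ATR]; 13 /ɛ/ → [+ATR]; 12 /m/ transparent; 11 /ɔ/ → [+ATR]; 10 /m/ transparent; 9 /m/ transparent; 8 /ʊ/ → [+ATR]; 7 /ɛ/ → [+ATR]; 6 /m/ transparent; 5 /e/ is itself a trigger — this domain ends here.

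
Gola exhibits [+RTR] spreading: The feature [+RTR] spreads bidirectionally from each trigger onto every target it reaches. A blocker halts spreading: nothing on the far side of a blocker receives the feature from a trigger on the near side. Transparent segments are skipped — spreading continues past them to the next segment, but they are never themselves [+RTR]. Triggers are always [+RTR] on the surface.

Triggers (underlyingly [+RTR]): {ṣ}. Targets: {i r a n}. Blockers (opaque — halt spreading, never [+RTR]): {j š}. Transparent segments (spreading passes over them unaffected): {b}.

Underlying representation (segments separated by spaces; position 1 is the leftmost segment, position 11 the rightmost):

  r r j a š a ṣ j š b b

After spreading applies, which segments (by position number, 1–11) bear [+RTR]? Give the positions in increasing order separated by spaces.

6 7

From /ṣ/ at 7 rightward: 8 /j/ blocks.
From /ṣ/ at 7 leftward: 6 /a/ → [+RTR]; 5 /š/ blocks.
Targets with no active source: positions 1 2 4 stay [-emphatic].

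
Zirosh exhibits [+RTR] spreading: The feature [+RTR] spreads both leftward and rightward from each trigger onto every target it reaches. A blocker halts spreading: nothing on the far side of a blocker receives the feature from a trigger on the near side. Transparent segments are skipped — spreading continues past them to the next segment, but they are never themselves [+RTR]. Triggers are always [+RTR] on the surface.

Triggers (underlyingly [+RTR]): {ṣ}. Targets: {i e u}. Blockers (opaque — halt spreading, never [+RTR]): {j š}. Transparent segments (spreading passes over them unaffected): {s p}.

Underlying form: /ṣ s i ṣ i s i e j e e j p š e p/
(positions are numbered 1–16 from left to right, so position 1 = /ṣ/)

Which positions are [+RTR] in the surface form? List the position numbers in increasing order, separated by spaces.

1 3 4 5 7 8

From /ṣ/ at 1 rightward: 2 /s/ transparent; 3 /i/ → [+RTR]; 4 /ṣ/ is itself a trigger — this domain ends here.
From /ṣ/ at 1 leftward: word edge.
From /ṣ/ at 4 rightward: 5 /i/ → [+RTR]; 6 /s/ transparent; 7 /i/ → [+RTR]; 8 /e/ → [+RTR]; 9 /j/ blocks.
From /ṣ/ at 4 leftward: 3 /i/ → [+RTR]; 2 /s/ transparent; 1 /ṣ/ is itself a trigger — this domain ends here.
Targets with no active source: positions 10 11 15 stay [-emphatic].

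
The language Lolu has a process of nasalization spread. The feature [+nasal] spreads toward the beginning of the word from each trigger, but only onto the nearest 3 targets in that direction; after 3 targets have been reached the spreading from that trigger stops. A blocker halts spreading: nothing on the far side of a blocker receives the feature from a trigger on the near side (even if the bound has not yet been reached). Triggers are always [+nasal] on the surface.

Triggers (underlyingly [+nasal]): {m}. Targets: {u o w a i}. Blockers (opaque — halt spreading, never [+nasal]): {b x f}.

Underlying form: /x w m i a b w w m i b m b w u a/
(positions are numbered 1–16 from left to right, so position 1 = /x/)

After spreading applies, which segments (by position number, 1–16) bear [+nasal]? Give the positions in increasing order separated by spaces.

2 3 7 8 9 12

From /m/ at 3 leftward: 2 /w/ → [+nasal]; 1 /x/ blocks.
From /m/ at 9 leftward: 8 /w/ → [+nasal]; 7 /w/ → [+nasal]; 6 /b/ blocks.
From /m/ at 12 leftward: 11 /b/ blocks.
Targets with no active source: positions 4 5 10 14 15 16 stay [-nasal].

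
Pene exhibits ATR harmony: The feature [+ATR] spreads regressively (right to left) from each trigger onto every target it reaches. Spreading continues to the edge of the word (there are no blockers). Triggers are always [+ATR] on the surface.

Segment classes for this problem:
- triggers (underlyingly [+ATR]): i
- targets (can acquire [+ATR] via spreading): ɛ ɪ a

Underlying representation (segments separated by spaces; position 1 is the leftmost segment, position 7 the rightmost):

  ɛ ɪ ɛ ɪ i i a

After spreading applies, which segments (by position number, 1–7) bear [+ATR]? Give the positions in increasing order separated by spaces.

From /i/ at 5 leftward: 4 /ɪ/ → [+ATR]; 3 /ɛ/ → [+ATR]; 2 /ɪ/ → [+ATR]; 1 /ɛ/ → [+ATR]; word edge.
From /i/ at 6 leftward: 5 /i/ is itself a trigger — this domain ends here.
Target with no active source: position 7 stays [-ATR].

1 2 3 4 5 6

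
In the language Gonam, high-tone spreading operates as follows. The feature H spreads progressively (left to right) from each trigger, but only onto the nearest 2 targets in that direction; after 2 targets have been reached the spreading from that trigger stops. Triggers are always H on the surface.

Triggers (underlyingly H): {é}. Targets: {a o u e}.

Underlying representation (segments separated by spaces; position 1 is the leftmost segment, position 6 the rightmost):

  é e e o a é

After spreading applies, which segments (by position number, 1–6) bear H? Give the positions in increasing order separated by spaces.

1 2 3 6

From /é/ at 1 rightward: 2 /e/ → H; 3 /e/ → H; bound reached.
From /é/ at 6 rightward: word edge.
Targets with no active source: positions 4 5 stay [-high tone].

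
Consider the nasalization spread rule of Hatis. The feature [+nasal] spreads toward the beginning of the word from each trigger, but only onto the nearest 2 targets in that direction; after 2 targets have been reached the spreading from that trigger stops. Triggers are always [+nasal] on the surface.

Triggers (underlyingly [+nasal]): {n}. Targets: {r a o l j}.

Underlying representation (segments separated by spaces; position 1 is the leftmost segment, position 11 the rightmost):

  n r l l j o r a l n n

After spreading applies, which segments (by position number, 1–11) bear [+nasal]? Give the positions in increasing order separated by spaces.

1 8 9 10 11

From /n/ at 1 leftward: word edge.
From /n/ at 10 leftward: 9 /l/ → [+nasal]; 8 /a/ → [+nasal]; bound reached.
From /n/ at 11 leftward: 10 /n/ is itself a trigger — this domain ends here.
Targets with no active source: positions 2 3 4 5 6 7 stay [-nasal].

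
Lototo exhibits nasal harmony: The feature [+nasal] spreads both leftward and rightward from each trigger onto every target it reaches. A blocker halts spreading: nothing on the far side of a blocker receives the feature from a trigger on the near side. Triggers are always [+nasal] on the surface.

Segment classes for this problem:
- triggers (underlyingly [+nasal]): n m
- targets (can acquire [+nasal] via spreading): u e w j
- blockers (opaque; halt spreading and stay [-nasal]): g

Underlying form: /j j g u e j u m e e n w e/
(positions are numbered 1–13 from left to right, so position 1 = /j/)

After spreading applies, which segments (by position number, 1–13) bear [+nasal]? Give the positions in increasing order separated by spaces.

4 5 6 7 8 9 10 11 12 13

From /m/ at 8 rightward: 9 /e/ → [+nasal]; 10 /e/ → [+nasal]; 11 /n/ is itself a trigger — this domain ends here.
From /m/ at 8 leftward: 7 /u/ → [+nasal]; 6 /j/ → [+nasal]; 5 /e/ → [+nasal]; 4 /u/ → [+nasal]; 3 /g/ blocks.
From /n/ at 11 rightward: 12 /w/ → [+nasal]; 13 /e/ → [+nasal]; word edge.
From /n/ at 11 leftward: 10 /e/ → [+nasal]; 9 /e/ → [+nasal]; 8 /m/ is itself a trigger — this domain ends here.
Targets with no active source: positions 1 2 stay [-nasal].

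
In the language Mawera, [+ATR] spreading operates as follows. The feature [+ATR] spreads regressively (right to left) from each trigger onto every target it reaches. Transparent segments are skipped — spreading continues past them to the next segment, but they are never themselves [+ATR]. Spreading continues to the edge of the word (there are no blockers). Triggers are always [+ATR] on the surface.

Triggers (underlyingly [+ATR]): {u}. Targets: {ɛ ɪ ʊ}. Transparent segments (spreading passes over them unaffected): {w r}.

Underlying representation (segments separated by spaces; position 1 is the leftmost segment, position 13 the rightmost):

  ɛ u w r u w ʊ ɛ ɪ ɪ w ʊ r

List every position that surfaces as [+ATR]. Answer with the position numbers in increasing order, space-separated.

From /u/ at 2 leftward: 1 /ɛ/ → [+ATR]; word edge.
From /u/ at 5 leftward: 4 /r/ transparent; 3 /w/ transparent; 2 /u/ is itself a trigger — this domain ends here.
Targets with no active source: positions 7 8 9 10 12 stay [-ATR].

1 2 5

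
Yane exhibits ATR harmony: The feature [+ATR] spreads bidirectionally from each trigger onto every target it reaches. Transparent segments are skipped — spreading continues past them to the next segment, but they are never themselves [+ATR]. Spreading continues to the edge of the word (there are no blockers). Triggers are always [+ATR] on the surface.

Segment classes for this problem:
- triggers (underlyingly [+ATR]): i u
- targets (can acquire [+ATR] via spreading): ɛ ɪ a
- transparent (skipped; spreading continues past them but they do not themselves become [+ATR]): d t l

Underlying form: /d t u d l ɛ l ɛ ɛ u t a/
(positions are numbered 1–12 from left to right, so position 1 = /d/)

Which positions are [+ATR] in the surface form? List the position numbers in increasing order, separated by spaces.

From /u/ at 3 rightward: 4 /d/ transparent; 5 /l/ transparent; 6 /ɛ/ → [+ATR]; 7 /l/ transparent; 8 /ɛ/ → [+ATR]; 9 /ɛ/ → [+ATR]; 10 /u/ is itself a trigger — this domain ends here.
From /u/ at 3 leftward: 2 /t/ transparent; 1 /d/ transparent; word edge.
From /u/ at 10 rightward: 11 /t/ transparent; 12 /a/ → [+ATR]; word edge.
From /u/ at 10 leftward: 9 /ɛ/ → [+ATR]; 8 /ɛ/ → [+ATR]; 7 /l/ transparent; 6 /ɛ/ → [+ATR]; 5 /l/ transparent; 4 /d/ transparent; 3 /u/ is itself a trigger — this domain ends here.

3 6 8 9 10 12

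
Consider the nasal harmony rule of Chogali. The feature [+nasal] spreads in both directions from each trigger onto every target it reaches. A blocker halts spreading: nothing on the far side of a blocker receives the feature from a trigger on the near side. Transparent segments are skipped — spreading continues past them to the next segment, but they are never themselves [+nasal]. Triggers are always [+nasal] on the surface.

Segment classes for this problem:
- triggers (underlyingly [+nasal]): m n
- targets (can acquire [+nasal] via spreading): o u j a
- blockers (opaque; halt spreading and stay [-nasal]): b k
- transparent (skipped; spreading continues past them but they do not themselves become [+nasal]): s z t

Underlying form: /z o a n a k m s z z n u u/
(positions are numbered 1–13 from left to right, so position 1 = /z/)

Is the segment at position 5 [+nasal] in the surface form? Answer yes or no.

yes

From /n/ at 4 rightward: 5 /a/ → [+nasal]; 6 /k/ blocks.
From /n/ at 4 leftward: 3 /a/ → [+nasal]; 2 /o/ → [+nasal]; 1 /z/ transparent; word edge.
From /m/ at 7 rightward: 8 /s/ transparent; 9 /z/ transparent; 10 /z/ transparent; 11 /n/ is itself a trigger — this domain ends here.
From /m/ at 7 leftward: 6 /k/ blocks.
From /n/ at 11 rightward: 12 /u/ → [+nasal]; 13 /u/ → [+nasal]; word edge.
From /n/ at 11 leftward: 10 /z/ transparent; 9 /z/ transparent; 8 /s/ transparent; 7 /m/ is itself a trigger — this domain ends here.
[+nasal] positions on the surface: 2 3 4 5 7 11 12 13.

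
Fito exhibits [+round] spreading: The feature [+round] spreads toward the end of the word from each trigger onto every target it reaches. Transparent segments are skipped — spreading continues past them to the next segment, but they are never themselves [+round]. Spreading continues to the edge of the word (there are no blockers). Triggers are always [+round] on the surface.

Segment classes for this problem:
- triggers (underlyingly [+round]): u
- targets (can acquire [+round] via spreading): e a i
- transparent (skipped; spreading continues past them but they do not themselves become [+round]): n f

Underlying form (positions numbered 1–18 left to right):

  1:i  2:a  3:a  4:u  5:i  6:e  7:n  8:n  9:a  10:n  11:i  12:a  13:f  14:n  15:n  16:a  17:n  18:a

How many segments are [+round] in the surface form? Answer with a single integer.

8

From /u/ at 4 rightward: 5 /i/ → [+round]; 6 /e/ → [+round]; 7 /n/ transparent; 8 /n/ transparent; 9 /a/ → [+round]; 10 /n/ transparent; 11 /i/ → [+round]; 12 /a/ → [+round]; 13 /f/ transparent; 14 /n/ transparent; 15 /n/ transparent; 16 /a/ → [+round]; 17 /n/ transparent; 18 /a/ → [+round]; word edge.
Targets with no active source: positions 1 2 3 stay [-round].
[+round] positions on the surface: 4 5 6 9 11 12 16 18.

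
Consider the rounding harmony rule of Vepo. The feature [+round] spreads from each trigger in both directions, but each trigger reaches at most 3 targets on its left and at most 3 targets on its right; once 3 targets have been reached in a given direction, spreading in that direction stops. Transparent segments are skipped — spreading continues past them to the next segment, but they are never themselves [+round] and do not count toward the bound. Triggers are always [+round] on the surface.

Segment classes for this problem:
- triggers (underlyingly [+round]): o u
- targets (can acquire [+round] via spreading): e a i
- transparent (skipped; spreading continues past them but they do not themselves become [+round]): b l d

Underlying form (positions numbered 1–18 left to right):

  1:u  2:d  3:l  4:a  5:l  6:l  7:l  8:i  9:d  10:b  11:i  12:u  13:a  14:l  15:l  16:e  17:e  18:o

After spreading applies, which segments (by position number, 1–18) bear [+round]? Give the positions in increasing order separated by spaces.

1 4 8 11 12 13 16 17 18

From /u/ at 1 rightward: 2 /d/ transparent; 3 /l/ transparent; 4 /a/ → [+round]; 5 /l/ transparent; 6 /l/ transparent; 7 /l/ transparent; 8 /i/ → [+round]; 9 /d/ transparent; 10 /b/ transparent; 11 /i/ → [+round]; bound reached.
From /u/ at 1 leftward: word edge.
From /u/ at 12 rightward: 13 /a/ → [+round]; 14 /l/ transparent; 15 /l/ transparent; 16 /e/ → [+round]; 17 /e/ → [+round]; bound reached.
From /u/ at 12 leftward: 11 /i/ → [+round]; 10 /b/ transparent; 9 /d/ transparent; 8 /i/ → [+round]; 7 /l/ transparent; 6 /l/ transparent; 5 /l/ transparent; 4 /a/ → [+round]; bound reached.
From /o/ at 18 rightward: word edge.
From /o/ at 18 leftward: 17 /e/ → [+round]; 16 /e/ → [+round]; 15 /l/ transparent; 14 /l/ transparent; 13 /a/ → [+round]; bound reached.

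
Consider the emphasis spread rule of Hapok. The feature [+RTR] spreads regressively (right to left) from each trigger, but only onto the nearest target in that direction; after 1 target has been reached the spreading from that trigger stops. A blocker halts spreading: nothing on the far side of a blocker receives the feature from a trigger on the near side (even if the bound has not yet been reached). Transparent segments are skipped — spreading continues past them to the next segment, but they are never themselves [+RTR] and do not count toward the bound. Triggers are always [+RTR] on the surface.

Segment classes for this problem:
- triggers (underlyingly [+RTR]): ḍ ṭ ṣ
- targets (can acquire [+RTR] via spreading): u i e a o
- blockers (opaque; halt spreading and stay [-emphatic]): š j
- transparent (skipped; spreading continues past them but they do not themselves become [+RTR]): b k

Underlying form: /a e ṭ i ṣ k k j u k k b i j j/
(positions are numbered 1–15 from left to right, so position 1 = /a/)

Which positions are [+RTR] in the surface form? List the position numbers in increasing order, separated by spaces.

From /ṭ/ at 3 leftward: 2 /e/ → [+RTR]; bound reached.
From /ṣ/ at 5 leftward: 4 /i/ → [+RTR]; bound reached.
Targets with no active source: positions 1 9 13 stay [-emphatic].

2 3 4 5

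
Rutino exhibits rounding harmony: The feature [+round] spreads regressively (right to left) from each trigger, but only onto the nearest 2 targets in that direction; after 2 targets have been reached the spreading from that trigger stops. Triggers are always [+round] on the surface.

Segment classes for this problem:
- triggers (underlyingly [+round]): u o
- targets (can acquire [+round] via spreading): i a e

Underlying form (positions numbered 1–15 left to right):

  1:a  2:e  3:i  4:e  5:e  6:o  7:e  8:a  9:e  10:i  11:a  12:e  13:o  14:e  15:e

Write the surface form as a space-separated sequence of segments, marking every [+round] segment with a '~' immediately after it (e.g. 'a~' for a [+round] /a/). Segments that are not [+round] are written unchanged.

a e i e~ e~ o~ e a e i a~ e~ o~ e e

From /o/ at 6 leftward: 5 /e/ → [+round]; 4 /e/ → [+round]; bound reached.
From /o/ at 13 leftward: 12 /e/ → [+round]; 11 /a/ → [+round]; bound reached.
Targets with no active source: positions 1 2 3 7 8 9 10 14 15 stay [-round].
[+round] positions on the surface: 4 5 6 11 12 13.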